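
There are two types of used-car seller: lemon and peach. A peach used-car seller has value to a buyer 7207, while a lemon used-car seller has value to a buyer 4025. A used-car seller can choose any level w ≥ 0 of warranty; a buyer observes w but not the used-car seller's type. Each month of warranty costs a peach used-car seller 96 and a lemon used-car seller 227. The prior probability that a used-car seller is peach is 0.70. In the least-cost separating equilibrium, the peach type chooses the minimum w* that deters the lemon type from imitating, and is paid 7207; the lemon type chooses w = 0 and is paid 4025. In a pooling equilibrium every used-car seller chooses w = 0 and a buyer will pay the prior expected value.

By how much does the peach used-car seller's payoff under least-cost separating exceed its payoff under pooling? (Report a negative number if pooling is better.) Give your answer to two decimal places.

-391.09

Least-cost separating signal: w* solves 4025 = 7207 − 227·w*, so w* = (7207 − 4025)/227 ≈ 14.0176.
Peach type's separating payoff: 7207 − 96 × w* = 7207 − 96 × (7207 − 4025)/227 = 7207 − 305472/227 ≈ 5861.3084.
Pooling payoff: 0.70 × 7207 + 0.30 × 4025 = 6252.4.
Difference: 5861.3084 − 6252.4 = -391.0916, i.e. -391.09 to two decimal places.
The peach type would prefer the pooling outcome.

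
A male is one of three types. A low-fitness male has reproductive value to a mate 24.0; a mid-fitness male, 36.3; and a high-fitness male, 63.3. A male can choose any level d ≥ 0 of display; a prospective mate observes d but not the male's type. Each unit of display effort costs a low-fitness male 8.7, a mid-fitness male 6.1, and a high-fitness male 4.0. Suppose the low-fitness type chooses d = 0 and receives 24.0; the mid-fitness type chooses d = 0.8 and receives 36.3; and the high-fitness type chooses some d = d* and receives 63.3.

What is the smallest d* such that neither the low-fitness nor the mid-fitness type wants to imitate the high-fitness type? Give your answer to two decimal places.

5.23

Mid-fitness type (on-path payoff 36.3 − 6.1×0.8 = 31.42) won't mimic when 31.42 ≥ 63.3 − 6.1·d*, i.e. d* ≥ 5.23.
Low-fitness type (on-path payoff 24.0) won't mimic when 24.0 ≥ 63.3 − 8.7·d*, i.e. d* ≥ 4.52.
Both must hold, so d* = max(4.52, 5.23) = 5.23. The mid-fitness type's constraint binds.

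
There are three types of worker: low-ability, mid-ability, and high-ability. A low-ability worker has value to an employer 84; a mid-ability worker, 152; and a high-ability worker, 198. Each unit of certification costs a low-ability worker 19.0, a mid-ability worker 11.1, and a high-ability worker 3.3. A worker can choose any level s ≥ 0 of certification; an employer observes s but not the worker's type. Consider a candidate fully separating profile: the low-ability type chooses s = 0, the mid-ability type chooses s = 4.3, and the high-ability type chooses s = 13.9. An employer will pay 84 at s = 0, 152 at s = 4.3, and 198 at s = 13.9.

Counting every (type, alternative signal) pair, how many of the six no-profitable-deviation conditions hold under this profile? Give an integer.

6

High-ability (own payoff 198 − 3.3×13.9 = 152.13): to s=0 gives 84 → no gain ✓; to s=4.3 gives 152 − 3.3×4.3 = 137.81 → no gain ✓.
Mid-ability (own payoff 152 − 11.1×4.3 = 104.27): to s=0 gives 84 → no gain ✓; to s=13.9 gives 198 − 11.1×13.9 = 43.71 → no gain ✓.
Low-ability (own payoff 84): to s=4.3 gives 152 − 19.0×4.3 = 70.3 → no gain ✓; to s=13.9 gives 198 − 19.0×13.9 = -66.1 → no gain ✓.
6 of the 6 constraints hold; this profile is a separating equilibrium.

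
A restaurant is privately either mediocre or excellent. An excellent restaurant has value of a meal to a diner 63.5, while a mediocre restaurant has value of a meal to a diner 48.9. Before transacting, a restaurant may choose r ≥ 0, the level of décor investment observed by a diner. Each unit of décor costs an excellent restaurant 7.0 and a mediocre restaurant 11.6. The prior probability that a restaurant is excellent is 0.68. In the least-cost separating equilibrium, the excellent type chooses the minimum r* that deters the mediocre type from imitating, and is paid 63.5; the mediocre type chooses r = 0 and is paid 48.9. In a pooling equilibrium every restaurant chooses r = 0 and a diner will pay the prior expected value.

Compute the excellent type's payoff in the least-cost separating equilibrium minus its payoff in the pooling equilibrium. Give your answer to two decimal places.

-4.14

Least-cost separating signal: r* solves 48.9 = 63.5 − 11.6·r*, so r* = (63.5 − 48.9)/11.6 ≈ 1.2586.
Excellent type's separating payoff: 63.5 − 7.0 × r* = 63.5 − 7.0 × (63.5 − 48.9)/11.6 = 63.5 − 102.2/11.6 ≈ 54.6897.
Pooling payoff: 0.68 × 63.5 + 0.32 × 48.9 = 58.828.
Difference: 54.6897 − 58.828 = -4.1383, i.e. -4.14 to two decimal places.
The excellent type would prefer the pooling outcome.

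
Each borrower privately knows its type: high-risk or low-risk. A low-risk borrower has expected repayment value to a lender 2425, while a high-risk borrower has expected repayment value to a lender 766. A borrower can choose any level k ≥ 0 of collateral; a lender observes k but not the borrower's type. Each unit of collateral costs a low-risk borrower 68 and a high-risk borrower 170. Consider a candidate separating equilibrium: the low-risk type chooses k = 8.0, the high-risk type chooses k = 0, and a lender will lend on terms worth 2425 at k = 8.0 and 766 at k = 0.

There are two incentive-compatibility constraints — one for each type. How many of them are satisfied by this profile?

1

Low-risk type: signal → 2425 − 68 × 8.0 = 1881; deviate to 0 → 766. IC holds (1881 ≥ 766).
High-risk type: stay at 0 → 766; mimic → 2425 − 170 × 8.0 = 1065. IC fails (766 < 1065).
1 of 2 constraints hold, so this profile is not an equilibrium.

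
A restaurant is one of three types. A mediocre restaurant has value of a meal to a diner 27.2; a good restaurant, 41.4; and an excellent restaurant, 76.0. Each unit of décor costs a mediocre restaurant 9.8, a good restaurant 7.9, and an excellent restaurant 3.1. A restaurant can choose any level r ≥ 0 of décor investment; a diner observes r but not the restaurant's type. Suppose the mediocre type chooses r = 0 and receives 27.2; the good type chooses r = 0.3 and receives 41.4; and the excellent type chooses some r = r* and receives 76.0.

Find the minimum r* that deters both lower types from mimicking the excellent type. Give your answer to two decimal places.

4.98

Mediocre type (on-path payoff 27.2) won't mimic when 27.2 ≥ 76.0 − 9.8·r*, i.e. r* ≥ 4.98.
Good type (on-path payoff 41.4 − 7.9×0.3 = 39.03) won't mimic when 39.03 ≥ 76.0 − 7.9·r*, i.e. r* ≥ 4.68.
Both must hold, so r* = max(4.98, 4.68) = 4.98. The mediocre type's constraint binds.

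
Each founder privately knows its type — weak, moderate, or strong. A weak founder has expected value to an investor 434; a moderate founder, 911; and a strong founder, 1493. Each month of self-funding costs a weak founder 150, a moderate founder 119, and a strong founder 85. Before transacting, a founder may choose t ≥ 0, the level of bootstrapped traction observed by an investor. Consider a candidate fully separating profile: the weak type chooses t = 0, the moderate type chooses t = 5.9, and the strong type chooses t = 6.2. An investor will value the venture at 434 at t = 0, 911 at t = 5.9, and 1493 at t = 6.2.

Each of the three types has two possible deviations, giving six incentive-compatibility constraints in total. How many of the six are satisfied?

Weak (own payoff 434): to t=5.9 gives 911 − 150×5.9 = 26 → no gain ✓; to t=6.2 gives 1493 − 150×6.2 = 563 → profitable ✗.
Strong (own payoff 1493 − 85×6.2 = 966): to t=0 gives 434 → no gain ✓; to t=5.9 gives 911 − 85×5.9 = 409.5 → no gain ✓.
Moderate (own payoff 911 − 119×5.9 = 208.9): to t=0 gives 434 → profitable ✗; to t=6.2 gives 1493 − 119×6.2 = 755.2 → profitable ✗.
3 of the 6 constraints hold; not an equilibrium.

3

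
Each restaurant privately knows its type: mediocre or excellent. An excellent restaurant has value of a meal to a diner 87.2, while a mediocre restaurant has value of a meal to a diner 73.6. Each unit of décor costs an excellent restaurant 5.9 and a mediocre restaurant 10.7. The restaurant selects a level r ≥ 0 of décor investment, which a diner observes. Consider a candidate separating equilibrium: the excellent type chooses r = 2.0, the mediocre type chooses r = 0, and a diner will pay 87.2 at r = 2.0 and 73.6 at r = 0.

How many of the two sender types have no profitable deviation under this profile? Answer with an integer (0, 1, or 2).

Mediocre type: stay at 0 → 73.6; mimic → 87.2 − 10.7 × 2.0 = 65.8. IC holds (73.6 ≥ 65.8).
Excellent type: signal → 87.2 − 5.9 × 2.0 = 75.4; deviate to 0 → 73.6. IC holds (75.4 ≥ 73.6).
2 of 2 constraints hold, so this is a separating equilibrium.

2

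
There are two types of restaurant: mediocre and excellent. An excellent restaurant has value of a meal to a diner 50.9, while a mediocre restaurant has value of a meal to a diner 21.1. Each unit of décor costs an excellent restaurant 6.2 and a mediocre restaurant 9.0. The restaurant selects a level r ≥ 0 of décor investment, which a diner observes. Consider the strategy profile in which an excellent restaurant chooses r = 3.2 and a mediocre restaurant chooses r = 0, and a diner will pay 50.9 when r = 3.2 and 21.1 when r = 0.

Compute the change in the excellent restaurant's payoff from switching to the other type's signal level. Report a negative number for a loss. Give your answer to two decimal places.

-9.96

Playing r = 3.2 the excellent restaurant receives 50.9 − 6.2 × 3.2 = 31.06.
Deviating to r = 0 yields 21.1 instead.
Gain from deviating: 21.1 − 31.06 = -9.96.
The gain is negative, so the excellent type's incentive-compatibility constraint is satisfied.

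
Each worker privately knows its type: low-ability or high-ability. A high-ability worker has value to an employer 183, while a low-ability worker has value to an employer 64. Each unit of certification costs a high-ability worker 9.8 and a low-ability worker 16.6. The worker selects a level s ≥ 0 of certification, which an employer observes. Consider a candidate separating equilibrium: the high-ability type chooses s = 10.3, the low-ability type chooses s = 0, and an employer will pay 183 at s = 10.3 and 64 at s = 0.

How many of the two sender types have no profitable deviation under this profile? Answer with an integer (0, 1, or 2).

Low-ability type: stay at 0 → 64; mimic → 183 − 16.6 × 10.3 = 12.02. IC holds (64 ≥ 12.02).
High-ability type: signal → 183 − 9.8 × 10.3 = 82.06; deviate to 0 → 64. IC holds (82.06 ≥ 64).
2 of 2 constraints hold, so this is a separating equilibrium.

2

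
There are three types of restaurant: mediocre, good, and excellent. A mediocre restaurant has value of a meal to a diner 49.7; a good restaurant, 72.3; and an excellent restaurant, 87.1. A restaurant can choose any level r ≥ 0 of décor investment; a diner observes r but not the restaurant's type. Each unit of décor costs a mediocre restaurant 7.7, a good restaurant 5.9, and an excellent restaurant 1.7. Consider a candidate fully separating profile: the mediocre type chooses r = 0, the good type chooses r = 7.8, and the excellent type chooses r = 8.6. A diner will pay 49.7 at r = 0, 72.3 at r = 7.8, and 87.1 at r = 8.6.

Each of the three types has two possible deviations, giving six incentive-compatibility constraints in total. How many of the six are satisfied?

Mediocre (own payoff 49.7): to r=7.8 gives 72.3 − 7.7×7.8 = 12.24 → no gain ✓; to r=8.6 gives 87.1 − 7.7×8.6 = 20.88 → no gain ✓.
Excellent (own payoff 87.1 − 1.7×8.6 = 72.48): to r=0 gives 49.7 → no gain ✓; to r=7.8 gives 72.3 − 1.7×7.8 = 59.04 → no gain ✓.
Good (own payoff 72.3 − 5.9×7.8 = 26.28): to r=0 gives 49.7 → profitable ✗; to r=8.6 gives 87.1 − 5.9×8.6 = 36.36 → profitable ✗.
4 of the 6 constraints hold; not an equilibrium.

4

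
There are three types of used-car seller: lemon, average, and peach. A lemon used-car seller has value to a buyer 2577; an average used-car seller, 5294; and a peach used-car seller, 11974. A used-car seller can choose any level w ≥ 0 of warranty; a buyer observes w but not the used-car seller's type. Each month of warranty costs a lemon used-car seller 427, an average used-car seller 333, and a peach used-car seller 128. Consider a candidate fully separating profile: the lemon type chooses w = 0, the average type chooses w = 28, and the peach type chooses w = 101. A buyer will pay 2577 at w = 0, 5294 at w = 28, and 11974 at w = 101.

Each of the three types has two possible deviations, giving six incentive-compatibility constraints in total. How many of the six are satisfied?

Average (own payoff 5294 − 333×28 = -4030): to w=0 gives 2577 → profitable ✗; to w=101 gives 11974 − 333×101 = -21659 → no gain ✓.
Lemon (own payoff 2577): to w=28 gives 5294 − 427×28 = -6662 → no gain ✓; to w=101 gives 11974 − 427×101 = -31153 → no gain ✓.
Peach (own payoff 11974 − 128×101 = -954): to w=0 gives 2577 → profitable ✗; to w=28 gives 5294 − 128×28 = 1710 → profitable ✗.
3 of the 6 constraints hold; not an equilibrium.

3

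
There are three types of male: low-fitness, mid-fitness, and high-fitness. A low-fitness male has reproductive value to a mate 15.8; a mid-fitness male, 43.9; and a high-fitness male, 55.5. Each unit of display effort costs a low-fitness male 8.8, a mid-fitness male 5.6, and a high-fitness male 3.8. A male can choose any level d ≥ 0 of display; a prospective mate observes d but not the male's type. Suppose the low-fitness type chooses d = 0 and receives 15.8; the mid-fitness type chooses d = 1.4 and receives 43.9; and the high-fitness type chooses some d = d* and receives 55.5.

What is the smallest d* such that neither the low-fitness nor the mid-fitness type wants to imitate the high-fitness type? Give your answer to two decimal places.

Low-fitness type (on-path payoff 15.8) won't mimic when 15.8 ≥ 55.5 − 8.8·d*, i.e. d* ≥ 4.51.
Mid-fitness type (on-path payoff 43.9 − 5.6×1.4 = 36.06) won't mimic when 36.06 ≥ 55.5 − 5.6·d*, i.e. d* ≥ 3.47.
Both must hold, so d* = max(4.51, 3.47) = 4.51. The low-fitness type's constraint binds.

4.51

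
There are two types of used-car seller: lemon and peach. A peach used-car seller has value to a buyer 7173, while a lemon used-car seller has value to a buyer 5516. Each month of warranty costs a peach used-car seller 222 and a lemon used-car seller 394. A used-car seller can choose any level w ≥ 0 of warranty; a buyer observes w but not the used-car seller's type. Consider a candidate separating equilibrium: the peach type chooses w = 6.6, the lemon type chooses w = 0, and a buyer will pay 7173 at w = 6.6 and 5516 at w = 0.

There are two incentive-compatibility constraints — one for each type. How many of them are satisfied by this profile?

2

Lemon type: stay at 0 → 5516; mimic → 7173 − 394 × 6.6 = 4572.6. IC holds (5516 ≥ 4572.6).
Peach type: signal → 7173 − 222 × 6.6 = 5707.8; deviate to 0 → 5516. IC holds (5707.8 ≥ 5516).
2 of 2 constraints hold, so this is a separating equilibrium.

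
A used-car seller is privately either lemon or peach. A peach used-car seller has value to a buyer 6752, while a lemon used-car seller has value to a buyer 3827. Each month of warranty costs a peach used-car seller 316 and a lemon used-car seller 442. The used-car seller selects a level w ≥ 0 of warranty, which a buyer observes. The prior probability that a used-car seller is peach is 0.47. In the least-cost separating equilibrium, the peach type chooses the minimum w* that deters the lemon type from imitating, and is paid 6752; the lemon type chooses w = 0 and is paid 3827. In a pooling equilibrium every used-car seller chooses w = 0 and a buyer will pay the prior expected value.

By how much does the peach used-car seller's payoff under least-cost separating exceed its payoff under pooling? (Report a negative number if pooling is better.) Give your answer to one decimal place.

-540.9

Least-cost separating signal: w* solves 3827 = 6752 − 442·w*, so w* = (6752 − 3827)/442 ≈ 6.6176.
Peach type's separating payoff: 6752 − 316 × w* = 6752 − 316 × (6752 − 3827)/442 = 6752 − 924300/442 ≈ 4660.824.
Pooling payoff: 0.47 × 6752 + 0.53 × 3827 = 5201.75.
Difference: 4660.824 − 5201.75 = -540.926, i.e. -540.9 to one decimal place.
The peach type would prefer the pooling outcome.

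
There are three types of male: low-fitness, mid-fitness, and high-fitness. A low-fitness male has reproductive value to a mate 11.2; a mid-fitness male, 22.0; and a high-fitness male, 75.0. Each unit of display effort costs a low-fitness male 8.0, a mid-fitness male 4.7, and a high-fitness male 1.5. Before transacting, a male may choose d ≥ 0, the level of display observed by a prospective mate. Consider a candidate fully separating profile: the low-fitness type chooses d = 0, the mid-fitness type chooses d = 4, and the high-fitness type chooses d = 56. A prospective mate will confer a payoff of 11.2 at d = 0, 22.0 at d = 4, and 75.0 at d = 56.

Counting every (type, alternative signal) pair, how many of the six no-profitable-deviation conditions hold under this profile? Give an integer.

Low-fitness (own payoff 11.2): to d=4 gives 22.0 − 8.0×4 = -10 → no gain ✓; to d=56 gives 75.0 − 8.0×56 = -373 → no gain ✓.
High-fitness (own payoff 75.0 − 1.5×56 = -9): to d=0 gives 11.2 → profitable ✗; to d=4 gives 22.0 − 1.5×4 = 16 → profitable ✗.
Mid-fitness (own payoff 22.0 − 4.7×4 = 3.2): to d=0 gives 11.2 → profitable ✗; to d=56 gives 75.0 − 4.7×56 = -188.2 → no gain ✓.
3 of the 6 constraints hold; not an equilibrium.

3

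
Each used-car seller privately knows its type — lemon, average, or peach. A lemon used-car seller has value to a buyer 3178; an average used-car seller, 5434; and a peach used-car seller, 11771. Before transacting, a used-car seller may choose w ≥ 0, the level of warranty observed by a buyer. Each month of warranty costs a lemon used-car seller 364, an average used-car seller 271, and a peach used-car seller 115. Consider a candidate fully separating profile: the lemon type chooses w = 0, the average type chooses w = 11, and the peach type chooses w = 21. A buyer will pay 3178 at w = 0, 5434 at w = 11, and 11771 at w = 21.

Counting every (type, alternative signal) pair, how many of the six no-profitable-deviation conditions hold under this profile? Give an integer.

Lemon (own payoff 3178): to w=11 gives 5434 − 364×11 = 1430 → no gain ✓; to w=21 gives 11771 − 364×21 = 4127 → profitable ✗.
Average (own payoff 5434 − 271×11 = 2453): to w=0 gives 3178 → profitable ✗; to w=21 gives 11771 − 271×21 = 6080 → profitable ✗.
Peach (own payoff 11771 − 115×21 = 9356): to w=0 gives 3178 → no gain ✓; to w=11 gives 5434 − 115×11 = 4169 → no gain ✓.
3 of the 6 constraints hold; not an equilibrium.

3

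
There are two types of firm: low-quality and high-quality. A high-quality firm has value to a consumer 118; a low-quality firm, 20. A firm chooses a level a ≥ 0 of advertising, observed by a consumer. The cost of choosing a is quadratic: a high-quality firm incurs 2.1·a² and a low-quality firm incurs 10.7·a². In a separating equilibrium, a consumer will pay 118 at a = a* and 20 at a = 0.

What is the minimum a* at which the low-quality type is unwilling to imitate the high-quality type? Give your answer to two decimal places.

3.03

The low-quality type at a = 0 receives 20; imitating at a* yields 118 − 10.7·a*².
Indifference: 20 = 118 − 10.7·a*², so a*² = (118 − 20) / 10.7 ≈ 9.1589.
a* = √9.1589 ≈ 3.03.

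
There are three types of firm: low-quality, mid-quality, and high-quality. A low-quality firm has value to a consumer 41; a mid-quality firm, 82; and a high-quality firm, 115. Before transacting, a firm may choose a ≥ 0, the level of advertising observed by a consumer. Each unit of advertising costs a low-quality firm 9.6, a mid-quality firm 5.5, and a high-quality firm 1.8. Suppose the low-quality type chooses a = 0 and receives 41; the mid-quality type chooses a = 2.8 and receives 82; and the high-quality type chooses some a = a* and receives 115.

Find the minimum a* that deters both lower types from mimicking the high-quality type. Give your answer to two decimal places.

Low-quality type (on-path payoff 41) won't mimic when 41 ≥ 115 − 9.6·a*, i.e. a* ≥ 7.71.
Mid-quality type (on-path payoff 82 − 5.5×2.8 = 66.6) won't mimic when 66.6 ≥ 115 − 5.5·a*, i.e. a* ≥ 8.80.
Both must hold, so a* = max(7.71, 8.80) = 8.80. The mid-quality type's constraint binds.

8.80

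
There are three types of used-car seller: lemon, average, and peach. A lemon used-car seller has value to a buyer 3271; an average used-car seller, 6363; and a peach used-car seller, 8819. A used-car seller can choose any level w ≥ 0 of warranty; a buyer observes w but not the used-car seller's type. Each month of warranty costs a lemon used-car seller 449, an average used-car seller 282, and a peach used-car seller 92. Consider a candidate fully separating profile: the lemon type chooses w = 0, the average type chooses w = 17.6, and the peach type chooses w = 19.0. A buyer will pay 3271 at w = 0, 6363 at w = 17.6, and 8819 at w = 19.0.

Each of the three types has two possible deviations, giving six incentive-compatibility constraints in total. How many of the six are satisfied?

Average (own payoff 6363 − 282×17.6 = 1399.8): to w=0 gives 3271 → profitable ✗; to w=19.0 gives 8819 − 282×19.0 = 3461 → profitable ✗.
Peach (own payoff 8819 − 92×19.0 = 7071): to w=0 gives 3271 → no gain ✓; to w=17.6 gives 6363 − 92×17.6 = 4743.8 → no gain ✓.
Lemon (own payoff 3271): to w=17.6 gives 6363 − 449×17.6 = -1539.4 → no gain ✓; to w=19.0 gives 8819 − 449×19.0 = 288 → no gain ✓.
4 of the 6 constraints hold; not an equilibrium.

4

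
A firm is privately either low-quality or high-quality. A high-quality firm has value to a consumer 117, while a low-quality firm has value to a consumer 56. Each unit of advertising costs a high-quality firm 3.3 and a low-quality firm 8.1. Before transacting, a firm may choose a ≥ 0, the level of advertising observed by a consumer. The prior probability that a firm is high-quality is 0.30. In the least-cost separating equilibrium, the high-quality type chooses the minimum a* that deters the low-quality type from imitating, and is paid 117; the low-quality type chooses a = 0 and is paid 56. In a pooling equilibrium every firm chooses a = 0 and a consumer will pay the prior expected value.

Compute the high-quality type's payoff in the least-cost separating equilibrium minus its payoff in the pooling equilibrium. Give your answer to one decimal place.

17.8

Least-cost separating signal: a* solves 56 = 117 − 8.1·a*, so a* = (117 − 56)/8.1 ≈ 7.5309.
High-quality type's separating payoff: 117 − 3.3 × a* = 117 − 3.3 × (117 − 56)/8.1 = 117 − 201.3/8.1 ≈ 92.148.
Pooling payoff: 0.30 × 117 + 0.70 × 56 = 74.3.
Difference: 92.148 − 74.3 = 17.848, i.e. 17.8 to one decimal place.
The high-quality type prefers to separate.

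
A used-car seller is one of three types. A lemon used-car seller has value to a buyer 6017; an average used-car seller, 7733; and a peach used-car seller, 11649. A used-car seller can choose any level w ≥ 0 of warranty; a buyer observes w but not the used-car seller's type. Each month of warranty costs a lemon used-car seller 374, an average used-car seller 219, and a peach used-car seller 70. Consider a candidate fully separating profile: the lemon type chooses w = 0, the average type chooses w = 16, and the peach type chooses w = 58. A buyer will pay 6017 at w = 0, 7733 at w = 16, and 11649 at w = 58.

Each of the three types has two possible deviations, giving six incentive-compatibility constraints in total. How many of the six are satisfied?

Peach (own payoff 11649 − 70×58 = 7589): to w=0 gives 6017 → no gain ✓; to w=16 gives 7733 − 70×16 = 6613 → no gain ✓.
Lemon (own payoff 6017): to w=16 gives 7733 − 374×16 = 1749 → no gain ✓; to w=58 gives 11649 − 374×58 = -10043 → no gain ✓.
Average (own payoff 7733 − 219×16 = 4229): to w=0 gives 6017 → profitable ✗; to w=58 gives 11649 − 219×58 = -1053 → no gain ✓.
5 of the 6 constraints hold; not an equilibrium.

5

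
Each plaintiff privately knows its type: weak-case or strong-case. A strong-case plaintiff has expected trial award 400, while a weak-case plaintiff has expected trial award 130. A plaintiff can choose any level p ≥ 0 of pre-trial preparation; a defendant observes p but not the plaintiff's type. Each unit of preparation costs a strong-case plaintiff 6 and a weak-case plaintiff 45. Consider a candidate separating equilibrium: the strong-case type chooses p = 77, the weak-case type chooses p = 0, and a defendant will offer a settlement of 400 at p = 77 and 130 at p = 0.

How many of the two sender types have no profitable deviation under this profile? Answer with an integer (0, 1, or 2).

1

Strong-case type: signal → 400 − 6 × 77 = -62; deviate to 0 → 130. IC fails (-62 < 130).
Weak-case type: stay at 0 → 130; mimic → 400 − 45 × 77 = -3065. IC holds (130 ≥ -3065).
1 of 2 constraints hold, so this profile is not an equilibrium.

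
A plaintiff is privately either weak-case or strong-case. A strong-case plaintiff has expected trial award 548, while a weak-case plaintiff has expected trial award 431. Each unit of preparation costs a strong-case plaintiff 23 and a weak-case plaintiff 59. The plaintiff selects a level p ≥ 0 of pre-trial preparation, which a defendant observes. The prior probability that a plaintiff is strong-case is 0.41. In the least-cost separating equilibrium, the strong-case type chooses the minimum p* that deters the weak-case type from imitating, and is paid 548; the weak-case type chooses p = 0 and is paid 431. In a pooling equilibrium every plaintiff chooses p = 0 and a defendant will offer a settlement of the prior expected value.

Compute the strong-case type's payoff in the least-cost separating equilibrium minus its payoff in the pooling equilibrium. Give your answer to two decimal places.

23.42

Least-cost separating signal: p* solves 431 = 548 − 59·p*, so p* = (548 − 431)/59 ≈ 1.9831.
Strong-case type's separating payoff: 548 − 23 × p* = 548 − 23 × (548 − 431)/59 = 548 − 2691/59 ≈ 502.3898.
Pooling payoff: 0.41 × 548 + 0.59 × 431 = 478.97.
Difference: 502.3898 − 478.97 = 23.4198, i.e. 23.42 to two decimal places.
The strong-case type prefers to separate.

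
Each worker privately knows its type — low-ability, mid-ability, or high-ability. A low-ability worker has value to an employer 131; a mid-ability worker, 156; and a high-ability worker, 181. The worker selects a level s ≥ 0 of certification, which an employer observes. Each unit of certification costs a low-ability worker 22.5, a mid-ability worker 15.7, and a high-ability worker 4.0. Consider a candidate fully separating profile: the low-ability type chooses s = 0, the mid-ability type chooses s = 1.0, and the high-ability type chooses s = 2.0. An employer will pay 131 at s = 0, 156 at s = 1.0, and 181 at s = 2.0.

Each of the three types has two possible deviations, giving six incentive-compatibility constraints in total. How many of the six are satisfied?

Mid-ability (own payoff 156 − 15.7×1.0 = 140.3): to s=0 gives 131 → no gain ✓; to s=2.0 gives 181 − 15.7×2.0 = 149.6 → profitable ✗.
High-ability (own payoff 181 − 4.0×2.0 = 173): to s=0 gives 131 → no gain ✓; to s=1.0 gives 156 − 4.0×1.0 = 152 → no gain ✓.
Low-ability (own payoff 131): to s=1.0 gives 156 − 22.5×1.0 = 133.5 → profitable ✗; to s=2.0 gives 181 − 22.5×2.0 = 136 → profitable ✗.
3 of the 6 constraints hold; not an equilibrium.

3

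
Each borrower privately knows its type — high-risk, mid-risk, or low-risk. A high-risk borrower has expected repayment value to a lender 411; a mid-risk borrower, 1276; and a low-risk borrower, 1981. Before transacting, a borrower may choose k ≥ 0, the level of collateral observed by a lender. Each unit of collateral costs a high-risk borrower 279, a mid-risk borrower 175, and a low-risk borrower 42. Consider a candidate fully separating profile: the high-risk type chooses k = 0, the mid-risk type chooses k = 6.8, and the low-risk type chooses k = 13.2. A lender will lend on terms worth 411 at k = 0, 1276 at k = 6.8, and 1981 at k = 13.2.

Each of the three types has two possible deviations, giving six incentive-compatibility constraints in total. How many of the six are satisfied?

Mid-risk (own payoff 1276 − 175×6.8 = 86): to k=0 gives 411 → profitable ✗; to k=13.2 gives 1981 − 175×13.2 = -329 → no gain ✓.
High-risk (own payoff 411): to k=6.8 gives 1276 − 279×6.8 = -621.2 → no gain ✓; to k=13.2 gives 1981 − 279×13.2 = -1701.8 → no gain ✓.
Low-risk (own payoff 1981 − 42×13.2 = 1426.6): to k=0 gives 411 → no gain ✓; to k=6.8 gives 1276 − 42×6.8 = 990.4 → no gain ✓.
5 of the 6 constraints hold; not an equilibrium.

5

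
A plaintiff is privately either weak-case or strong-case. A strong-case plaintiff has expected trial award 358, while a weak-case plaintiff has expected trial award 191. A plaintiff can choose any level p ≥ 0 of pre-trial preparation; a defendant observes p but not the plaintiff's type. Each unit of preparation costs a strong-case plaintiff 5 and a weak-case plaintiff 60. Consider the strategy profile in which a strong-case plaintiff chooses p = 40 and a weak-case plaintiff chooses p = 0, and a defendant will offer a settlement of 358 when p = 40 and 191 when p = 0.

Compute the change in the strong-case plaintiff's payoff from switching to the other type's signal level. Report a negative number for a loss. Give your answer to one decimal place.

33.0

Playing p = 40 the strong-case plaintiff receives 358 − 5 × 40 = 158.
Deviating to p = 0 yields 191 instead.
Gain from deviating: 191 − 158 = 33.0.
The gain is positive, so the strong-case type's incentive-compatibility constraint is violated — this profile is not a separating equilibrium.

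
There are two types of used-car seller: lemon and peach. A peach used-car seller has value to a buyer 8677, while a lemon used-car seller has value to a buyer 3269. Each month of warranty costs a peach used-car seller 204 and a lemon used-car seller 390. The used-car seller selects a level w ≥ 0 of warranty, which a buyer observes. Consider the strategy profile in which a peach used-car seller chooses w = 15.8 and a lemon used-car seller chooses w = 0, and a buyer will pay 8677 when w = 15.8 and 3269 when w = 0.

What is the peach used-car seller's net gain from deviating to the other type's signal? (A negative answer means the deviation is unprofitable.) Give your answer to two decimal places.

-2184.80

Playing w = 15.8 the peach used-car seller receives 8677 − 204 × 15.8 = 5453.8.
Deviating to w = 0 yields 3269 instead.
Gain from deviating: 3269 − 5453.8 = -2184.80.
The gain is negative, so the peach type's incentive-compatibility constraint is satisfied.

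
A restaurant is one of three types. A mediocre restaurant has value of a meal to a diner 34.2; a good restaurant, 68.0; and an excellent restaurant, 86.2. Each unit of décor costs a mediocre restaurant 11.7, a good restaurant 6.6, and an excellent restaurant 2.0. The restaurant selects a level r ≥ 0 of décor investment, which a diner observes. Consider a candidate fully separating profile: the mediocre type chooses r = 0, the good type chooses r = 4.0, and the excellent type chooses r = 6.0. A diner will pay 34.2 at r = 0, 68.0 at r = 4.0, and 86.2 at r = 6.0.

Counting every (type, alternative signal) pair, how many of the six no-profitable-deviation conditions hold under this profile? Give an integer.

Mediocre (own payoff 34.2): to r=4.0 gives 68.0 − 11.7×4.0 = 21.2 → no gain ✓; to r=6.0 gives 86.2 − 11.7×6.0 = 16 → no gain ✓.
Good (own payoff 68.0 − 6.6×4.0 = 41.6): to r=0 gives 34.2 → no gain ✓; to r=6.0 gives 86.2 − 6.6×6.0 = 46.6 → profitable ✗.
Excellent (own payoff 86.2 − 2.0×6.0 = 74.2): to r=0 gives 34.2 → no gain ✓; to r=4.0 gives 68.0 − 2.0×4.0 = 60 → no gain ✓.
5 of the 6 constraints hold; not an equilibrium.

5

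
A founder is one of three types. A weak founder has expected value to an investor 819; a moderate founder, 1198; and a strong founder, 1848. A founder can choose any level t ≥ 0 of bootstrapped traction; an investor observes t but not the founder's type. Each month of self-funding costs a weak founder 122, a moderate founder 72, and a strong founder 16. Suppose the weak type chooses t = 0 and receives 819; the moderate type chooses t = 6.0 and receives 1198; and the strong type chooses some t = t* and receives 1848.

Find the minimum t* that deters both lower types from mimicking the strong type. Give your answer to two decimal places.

15.03

Moderate type (on-path payoff 1198 − 72×6.0 = 766) won't mimic when 766 ≥ 1848 − 72·t*, i.e. t* ≥ 15.03.
Weak type (on-path payoff 819) won't mimic when 819 ≥ 1848 − 122·t*, i.e. t* ≥ 8.43.
Both must hold, so t* = max(8.43, 15.03) = 15.03. The moderate type's constraint binds.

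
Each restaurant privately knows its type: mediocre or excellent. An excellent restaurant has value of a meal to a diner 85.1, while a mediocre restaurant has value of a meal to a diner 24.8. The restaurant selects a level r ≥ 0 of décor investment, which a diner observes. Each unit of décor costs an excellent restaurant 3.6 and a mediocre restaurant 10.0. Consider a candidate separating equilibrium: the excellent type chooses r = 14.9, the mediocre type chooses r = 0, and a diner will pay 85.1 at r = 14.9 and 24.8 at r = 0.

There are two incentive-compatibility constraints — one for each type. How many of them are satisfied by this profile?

Excellent type: signal → 85.1 − 3.6 × 14.9 = 31.46; deviate to 0 → 24.8. IC holds (31.46 ≥ 24.8).
Mediocre type: stay at 0 → 24.8; mimic → 85.1 − 10.0 × 14.9 = -63.9. IC holds (24.8 ≥ -63.9).
2 of 2 constraints hold, so this is a separating equilibrium.

2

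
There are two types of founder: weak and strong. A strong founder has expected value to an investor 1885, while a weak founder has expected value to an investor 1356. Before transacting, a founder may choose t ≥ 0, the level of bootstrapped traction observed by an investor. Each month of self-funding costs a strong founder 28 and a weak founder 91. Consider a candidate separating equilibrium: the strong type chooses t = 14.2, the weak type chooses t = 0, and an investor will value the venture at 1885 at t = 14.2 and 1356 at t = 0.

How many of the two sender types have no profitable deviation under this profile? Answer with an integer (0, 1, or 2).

Weak type: stay at 0 → 1356; mimic → 1885 − 91 × 14.2 = 592.8. IC holds (1356 ≥ 592.8).
Strong type: signal → 1885 − 28 × 14.2 = 1487.4; deviate to 0 → 1356. IC holds (1487.4 ≥ 1356).
2 of 2 constraints hold, so this is a separating equilibrium.

2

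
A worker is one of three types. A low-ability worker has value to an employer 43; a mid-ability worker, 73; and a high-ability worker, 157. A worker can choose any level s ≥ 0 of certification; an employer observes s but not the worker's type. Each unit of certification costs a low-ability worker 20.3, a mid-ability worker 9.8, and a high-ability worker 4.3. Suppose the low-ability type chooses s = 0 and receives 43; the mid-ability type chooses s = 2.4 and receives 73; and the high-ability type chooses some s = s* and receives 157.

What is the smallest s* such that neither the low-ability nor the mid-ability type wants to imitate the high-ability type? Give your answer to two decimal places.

10.97

Mid-ability type (on-path payoff 73 − 9.8×2.4 = 49.48) won't mimic when 49.48 ≥ 157 − 9.8·s*, i.e. s* ≥ 10.97.
Low-ability type (on-path payoff 43) won't mimic when 43 ≥ 157 − 20.3·s*, i.e. s* ≥ 5.62.
Both must hold, so s* = max(5.62, 10.97) = 10.97. The mid-ability type's constraint binds.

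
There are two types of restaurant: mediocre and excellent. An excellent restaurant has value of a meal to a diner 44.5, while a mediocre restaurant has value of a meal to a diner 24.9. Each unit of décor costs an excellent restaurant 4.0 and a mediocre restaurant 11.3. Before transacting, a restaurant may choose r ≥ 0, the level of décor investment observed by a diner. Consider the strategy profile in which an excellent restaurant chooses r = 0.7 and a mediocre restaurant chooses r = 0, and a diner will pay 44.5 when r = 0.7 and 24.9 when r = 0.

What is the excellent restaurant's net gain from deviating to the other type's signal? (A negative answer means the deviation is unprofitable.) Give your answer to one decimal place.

-16.8

Playing r = 0.7 the excellent restaurant receives 44.5 − 4.0 × 0.7 = 41.7.
Deviating to r = 0 yields 24.9 instead.
Gain from deviating: 24.9 − 41.7 = -16.8.
The gain is negative, so the excellent type's incentive-compatibility constraint is satisfied.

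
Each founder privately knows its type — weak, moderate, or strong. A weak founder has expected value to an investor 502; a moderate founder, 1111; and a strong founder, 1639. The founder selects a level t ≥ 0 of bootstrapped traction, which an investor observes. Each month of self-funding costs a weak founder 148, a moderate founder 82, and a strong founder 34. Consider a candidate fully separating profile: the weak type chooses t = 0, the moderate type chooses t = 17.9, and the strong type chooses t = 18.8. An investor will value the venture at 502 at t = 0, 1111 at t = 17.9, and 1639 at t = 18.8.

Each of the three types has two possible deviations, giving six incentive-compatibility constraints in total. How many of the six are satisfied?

4

Weak (own payoff 502): to t=17.9 gives 1111 − 148×17.9 = -1538.2 → no gain ✓; to t=18.8 gives 1639 − 148×18.8 = -1143.4 → no gain ✓.
Moderate (own payoff 1111 − 82×17.9 = -356.8): to t=0 gives 502 → profitable ✗; to t=18.8 gives 1639 − 82×18.8 = 97.4 → profitable ✗.
Strong (own payoff 1639 − 34×18.8 = 999.8): to t=0 gives 502 → no gain ✓; to t=17.9 gives 1111 − 34×17.9 = 502.4 → no gain ✓.
4 of the 6 constraints hold; not an equilibrium.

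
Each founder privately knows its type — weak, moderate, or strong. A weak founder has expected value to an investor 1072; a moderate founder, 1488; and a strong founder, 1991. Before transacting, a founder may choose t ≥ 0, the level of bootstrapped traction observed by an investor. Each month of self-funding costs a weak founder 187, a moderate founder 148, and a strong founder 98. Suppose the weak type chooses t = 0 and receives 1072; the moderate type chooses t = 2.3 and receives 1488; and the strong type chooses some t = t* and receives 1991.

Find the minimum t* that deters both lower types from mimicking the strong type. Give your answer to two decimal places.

Weak type (on-path payoff 1072) won't mimic when 1072 ≥ 1991 − 187·t*, i.e. t* ≥ 4.91.
Moderate type (on-path payoff 1488 − 148×2.3 = 1147.6) won't mimic when 1147.6 ≥ 1991 − 148·t*, i.e. t* ≥ 5.70.
Both must hold, so t* = max(4.91, 5.70) = 5.70. The moderate type's constraint binds.

5.70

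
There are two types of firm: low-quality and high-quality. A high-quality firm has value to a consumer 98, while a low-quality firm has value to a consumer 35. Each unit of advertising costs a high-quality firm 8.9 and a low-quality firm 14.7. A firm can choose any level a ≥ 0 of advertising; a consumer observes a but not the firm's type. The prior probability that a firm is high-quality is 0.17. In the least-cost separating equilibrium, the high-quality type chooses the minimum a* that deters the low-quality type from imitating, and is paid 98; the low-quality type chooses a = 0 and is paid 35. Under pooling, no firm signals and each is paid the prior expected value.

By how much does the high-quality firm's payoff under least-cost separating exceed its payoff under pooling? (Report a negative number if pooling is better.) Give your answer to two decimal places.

14.15

Least-cost separating signal: a* solves 35 = 98 − 14.7·a*, so a* = (98 − 35)/14.7 ≈ 4.2857.
High-quality type's separating payoff: 98 − 8.9 × a* = 98 − 8.9 × (98 − 35)/14.7 = 98 − 560.7/14.7 ≈ 59.8571.
Pooling payoff: 0.17 × 98 + 0.83 × 35 = 45.71.
Difference: 59.8571 − 45.71 = 14.1471, i.e. 14.15 to two decimal places.
The high-quality type prefers to separate.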